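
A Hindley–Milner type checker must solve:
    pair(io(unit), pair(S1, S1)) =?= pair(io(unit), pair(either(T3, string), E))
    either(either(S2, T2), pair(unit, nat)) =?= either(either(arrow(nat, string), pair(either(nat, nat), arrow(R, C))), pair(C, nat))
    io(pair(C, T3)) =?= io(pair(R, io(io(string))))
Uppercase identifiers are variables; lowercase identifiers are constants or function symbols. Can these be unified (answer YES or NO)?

YES

Decompose pair/2: io(unit) =?= io(unit),  pair(S1, S1) =?= pair(either(T3, string), E).
Delete trivial equation io(unit) =?= io(unit).
Decompose pair/2: S1 =?= either(T3, string),  S1 =?= E.
Bind S1 := either(T3, string); substituting into the one remaining equation that mentions S1 gives: either(T3, string) =?= E.
Bind E := either(T3, string); no other remaining equation mentions E.
Decompose either/2: either(S2, T2) =?= either(arrow(nat, string), pair(either(nat, nat), arrow(R, C))),  pair(unit, nat) =?= pair(C, nat).
Decompose either/2: S2 =?= arrow(nat, string),  T2 =?= pair(either(nat, nat), arrow(R, C)).
Bind S2 := arrow(nat, string); no other remaining equation mentions S2.
Bind T2 := pair(either(nat, nat), arrow(R, C)); no other remaining equation mentions T2.
Decompose pair/2: unit =?= C,  nat =?= nat.
Bind C := unit; substituting into the one remaining equation that mentions C gives: io(pair(unit, T3)) =?= io(pair(R, io(io(string)))). Substituting into the earlier binding gives T2 := pair(either(nat, nat), arrow(R, unit)).
Delete trivial equation nat =?= nat.
Decompose io/1: pair(unit, T3) =?= pair(R, io(io(string))).
Decompose pair/2: unit =?= R,  T3 =?= io(io(string)).
Bind R := unit; no other remaining equation mentions R. Substituting into the earlier binding gives T2 := pair(either(nat, nat), arrow(unit, unit)).
Bind T3 := io(io(string)). Substituting into the earlier bindings gives S1 := either(io(io(string)), string), E := either(io(io(string)), string).
No equations remain and no clash or occurs-check failure arose, so a unifier exists.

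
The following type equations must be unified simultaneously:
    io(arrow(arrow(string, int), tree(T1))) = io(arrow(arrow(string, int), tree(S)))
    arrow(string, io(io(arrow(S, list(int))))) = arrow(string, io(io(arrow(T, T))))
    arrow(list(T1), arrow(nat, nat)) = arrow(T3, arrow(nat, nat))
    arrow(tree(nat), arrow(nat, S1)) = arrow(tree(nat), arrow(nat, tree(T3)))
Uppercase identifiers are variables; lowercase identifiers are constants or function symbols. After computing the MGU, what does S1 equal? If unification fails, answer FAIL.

Decompose io/1: arrow(arrow(string, int), tree(T1)) = arrow(arrow(string, int), tree(S)).
Decompose arrow/2: arrow(string, int) = arrow(string, int),  tree(T1) = tree(S).
Delete trivial equation arrow(string, int) = arrow(string, int).
Decompose tree/1: T1 = S.
Bind T1 := S; substituting into the one remaining equation that mentions T1 gives: arrow(list(S), arrow(nat, nat)) = arrow(T3, arrow(nat, nat)).
Decompose arrow/2: string = string,  io(io(arrow(S, list(int)))) = io(io(arrow(T, T))).
Delete trivial equation string = string.
Decompose io/1: io(arrow(S, list(int))) = io(arrow(T, T)).
Decompose io/1: arrow(S, list(int)) = arrow(T, T).
Decompose arrow/2: S = T,  list(int) = T.
Bind S := T; substituting into the one remaining equation that mentions S gives: arrow(list(T), arrow(nat, nat)) = arrow(T3, arrow(nat, nat)). Substituting into the earlier binding gives T1 := T.
Bind T := list(int); substituting into the one remaining equation that mentions T gives: arrow(list(list(int)), arrow(nat, nat)) = arrow(T3, arrow(nat, nat)). Substituting into the earlier bindings gives T1 := list(int), S := list(int).
Decompose arrow/2: list(list(int)) = T3,  arrow(nat, nat) = arrow(nat, nat).
Bind T3 := list(list(int)); substituting into the one remaining equation that mentions T3 gives: arrow(tree(nat), arrow(nat, S1)) = arrow(tree(nat), arrow(nat, tree(list(list(int))))).
Delete trivial equation arrow(nat, nat) = arrow(nat, nat).
Decompose arrow/2: tree(nat) = tree(nat),  arrow(nat, S1) = arrow(nat, tree(list(list(int)))).
Delete trivial equation tree(nat) = tree(nat).
Decompose arrow/2: nat = nat,  S1 = tree(list(list(int))).
Delete trivial equation nat = nat.
Bind S1 := tree(list(list(int))).
MGU = { T1 ↦ list(int), S ↦ list(int), T ↦ list(int), T3 ↦ list(list(int)), S1 ↦ tree(list(list(int))) }, so S1 ↦ tree(list(list(int))).

tree(list(list(int)))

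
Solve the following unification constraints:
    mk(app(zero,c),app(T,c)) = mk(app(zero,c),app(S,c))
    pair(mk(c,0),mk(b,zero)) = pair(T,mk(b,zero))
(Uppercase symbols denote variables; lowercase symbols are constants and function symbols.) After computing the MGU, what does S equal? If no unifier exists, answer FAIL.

mk(c,0)

Decompose mk/2: app(zero,c) = app(zero,c),  app(T,c) = app(S,c).
Delete trivial equation app(zero,c) = app(zero,c).
Decompose app/2: T = S,  c = c.
Bind T := S; substituting into the one remaining equation that mentions T gives: pair(mk(c,0),mk(b,zero)) = pair(S,mk(b,zero)).
Delete trivial equation c = c.
Decompose pair/2: mk(c,0) = S,  mk(b,zero) = mk(b,zero).
Bind S := mk(c,0); no other remaining equation mentions S. Substituting into the earlier binding gives T := mk(c,0).
Delete trivial equation mk(b,zero) = mk(b,zero).
MGU = { T -> mk(c,0), S -> mk(c,0) }, so S -> mk(c,0).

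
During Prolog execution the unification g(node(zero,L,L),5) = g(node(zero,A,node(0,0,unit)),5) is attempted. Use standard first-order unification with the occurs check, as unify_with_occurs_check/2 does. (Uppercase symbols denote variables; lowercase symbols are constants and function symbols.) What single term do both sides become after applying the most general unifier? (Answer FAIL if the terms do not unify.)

Decompose g/2: node(zero,L,L) = node(zero,A,node(0,0,unit)),  5 = 5.
Decompose node/3: zero = zero,  L = A,  L = node(0,0,unit).
Delete trivial equation zero = zero.
Bind L := A; substituting into the one remaining equation that mentions L gives: A = node(0,0,unit).
Bind A := node(0,0,unit); no other remaining equation mentions A. Substituting into the earlier binding gives L := node(0,0,unit).
Delete trivial equation 5 = 5.
Applying the MGU to either side gives g(node(zero,node(0,0,unit),node(0,0,unit)),5).

g(node(zero,node(0,0,unit),node(0,0,unit)),5)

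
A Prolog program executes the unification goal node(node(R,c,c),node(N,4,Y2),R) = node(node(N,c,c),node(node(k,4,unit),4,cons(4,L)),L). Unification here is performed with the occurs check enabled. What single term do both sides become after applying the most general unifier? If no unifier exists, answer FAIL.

node(node(node(k,4,unit),c,c),node(node(k,4,unit),4,cons(4,node(k,4,unit))),node(k,4,unit))

Decompose node/3: node(R,c,c) = node(N,c,c),  node(N,4,Y2) = node(node(k,4,unit),4,cons(4,L)),  R = L.
Decompose node/3: R = N,  c = c,  c = c.
Bind R := N; substituting into the one remaining equation that mentions R gives: N = L.
Delete trivial equation c = c.
Delete trivial equation c = c.
Decompose node/3: N = node(k,4,unit),  4 = 4,  Y2 = cons(4,L).
Bind N := node(k,4,unit); substituting into the one remaining equation that mentions N gives: node(k,4,unit) = L. Substituting into the earlier binding gives R := node(k,4,unit).
Delete trivial equation 4 = 4.
Bind Y2 := cons(4,L); no other remaining equation mentions Y2.
Bind L := node(k,4,unit). Substituting into the earlier binding gives Y2 := cons(4,node(k,4,unit)).
Applying the MGU to either side gives node(node(node(k,4,unit),c,c),node(node(k,4,unit),4,cons(4,node(k,4,unit))),node(k,4,unit)).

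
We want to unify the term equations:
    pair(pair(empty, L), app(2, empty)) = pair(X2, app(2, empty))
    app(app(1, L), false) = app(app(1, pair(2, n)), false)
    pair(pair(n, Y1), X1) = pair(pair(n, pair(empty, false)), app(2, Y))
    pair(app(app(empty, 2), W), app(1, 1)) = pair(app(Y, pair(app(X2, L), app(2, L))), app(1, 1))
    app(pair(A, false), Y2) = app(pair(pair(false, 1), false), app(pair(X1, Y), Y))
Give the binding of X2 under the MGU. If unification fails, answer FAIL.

Decompose pair/2: pair(empty, L) = X2,  app(2, empty) = app(2, empty).
Bind X2 := pair(empty, L); substituting into the one remaining equation that mentions X2 gives: pair(app(app(empty, 2), W), app(1, 1)) = pair(app(Y, pair(app(pair(empty, L), L), app(2, L))), app(1, 1)).
Delete trivial equation app(2, empty) = app(2, empty).
Decompose app/2: app(1, L) = app(1, pair(2, n)),  false = false.
Decompose app/2: 1 = 1,  L = pair(2, n).
Delete trivial equation 1 = 1.
Bind L := pair(2, n); substituting into the one remaining equation that mentions L gives: pair(app(app(empty, 2), W), app(1, 1)) = pair(app(Y, pair(app(pair(empty, pair(2, n)), pair(2, n)), app(2, pair(2, n)))), app(1, 1)). Substituting into the earlier binding gives X2 := pair(empty, pair(2, n)).
Delete trivial equation false = false.
Decompose pair/2: pair(n, Y1) = pair(n, pair(empty, false)),  X1 = app(2, Y).
Decompose pair/2: n = n,  Y1 = pair(empty, false).
Delete trivial equation n = n.
Bind Y1 := pair(empty, false); no other remaining equation mentions Y1.
Bind X1 := app(2, Y); substituting into the one remaining equation that mentions X1 gives: app(pair(A, false), Y2) = app(pair(pair(false, 1), false), app(pair(app(2, Y), Y), Y)).
Decompose pair/2: app(app(empty, 2), W) = app(Y, pair(app(pair(empty, pair(2, n)), pair(2, n)), app(2, pair(2, n)))),  app(1, 1) = app(1, 1).
Decompose app/2: app(empty, 2) = Y,  W = pair(app(pair(empty, pair(2, n)), pair(2, n)), app(2, pair(2, n))).
Bind Y := app(empty, 2); substituting into the one remaining equation that mentions Y gives: app(pair(A, false), Y2) = app(pair(pair(false, 1), false), app(pair(app(2, app(empty, 2)), app(empty, 2)), app(empty, 2))). Substituting into the earlier binding gives X1 := app(2, app(empty, 2)).
Bind W := pair(app(pair(empty, pair(2, n)), pair(2, n)), app(2, pair(2, n))); no other remaining equation mentions W.
Delete trivial equation app(1, 1) = app(1, 1).
Decompose app/2: pair(A, false) = pair(pair(false, 1), false),  Y2 = app(pair(app(2, app(empty, 2)), app(empty, 2)), app(empty, 2)).
Decompose pair/2: A = pair(false, 1),  false = false.
Bind A := pair(false, 1); no other remaining equation mentions A.
Delete trivial equation false = false.
Bind Y2 := app(pair(app(2, app(empty, 2)), app(empty, 2)), app(empty, 2)).
MGU = { X2 ↦ pair(empty, pair(2, n)), L ↦ pair(2, n), Y1 ↦ pair(empty, false), X1 ↦ app(2, app(empty, 2)), Y ↦ app(empty, 2), W ↦ pair(app(pair(empty, pair(2, n)), pair(2, n)), app(2, pair(2, n))), A ↦ pair(false, 1), Y2 ↦ app(pair(app(2, app(empty, 2)), app(empty, 2)), app(empty, 2)) }, so X2 ↦ pair(empty, pair(2, n)).

pair(empty, pair(2, n))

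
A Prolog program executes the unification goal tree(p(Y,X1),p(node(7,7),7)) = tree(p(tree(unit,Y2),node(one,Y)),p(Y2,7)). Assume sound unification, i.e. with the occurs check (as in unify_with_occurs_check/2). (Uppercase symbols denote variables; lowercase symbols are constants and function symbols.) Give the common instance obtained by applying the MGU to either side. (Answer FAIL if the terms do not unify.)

tree(p(tree(unit,node(7,7)),node(one,tree(unit,node(7,7)))),p(node(7,7),7))

Decompose tree/2: p(Y,X1) = p(tree(unit,Y2),node(one,Y)),  p(node(7,7),7) = p(Y2,7).
Decompose p/2: Y = tree(unit,Y2),  X1 = node(one,Y).
Bind Y := tree(unit,Y2); substituting into the one remaining equation that mentions Y gives: X1 = node(one,tree(unit,Y2)).
Bind X1 := node(one,tree(unit,Y2)); no other remaining equation mentions X1.
Decompose p/2: node(7,7) = Y2,  7 = 7.
Bind Y2 := node(7,7); no other remaining equation mentions Y2. Substituting into the earlier bindings gives Y := tree(unit,node(7,7)), X1 := node(one,tree(unit,node(7,7))).
Delete trivial equation 7 = 7.
Applying the MGU to either side gives tree(p(tree(unit,node(7,7)),node(one,tree(unit,node(7,7)))),p(node(7,7),7)).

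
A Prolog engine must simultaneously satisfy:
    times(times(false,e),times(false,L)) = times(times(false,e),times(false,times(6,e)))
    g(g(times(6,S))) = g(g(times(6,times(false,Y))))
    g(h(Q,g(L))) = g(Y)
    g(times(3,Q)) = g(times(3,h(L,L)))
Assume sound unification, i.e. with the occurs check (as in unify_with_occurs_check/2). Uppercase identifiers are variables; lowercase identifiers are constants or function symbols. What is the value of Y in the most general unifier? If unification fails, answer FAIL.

h(h(times(6,e),times(6,e)),g(times(6,e)))

Decompose times/2: times(false,e) = times(false,e),  times(false,L) = times(false,times(6,e)).
Delete trivial equation times(false,e) = times(false,e).
Decompose times/2: false = false,  L = times(6,e).
Delete trivial equation false = false.
Bind L := times(6,e); substituting into the 2 remaining equations that mention L gives: g(h(Q,g(times(6,e)))) = g(Y),  g(times(3,Q)) = g(times(3,h(times(6,e),times(6,e)))).
Decompose g/1: g(times(6,S)) = g(times(6,times(false,Y))).
Decompose g/1: times(6,S) = times(6,times(false,Y)).
Decompose times/2: 6 = 6,  S = times(false,Y).
Delete trivial equation 6 = 6.
Bind S := times(false,Y); no other remaining equation mentions S.
Decompose g/1: h(Q,g(times(6,e))) = Y.
Bind Y := h(Q,g(times(6,e))); no other remaining equation mentions Y. Substituting into the earlier binding gives S := times(false,h(Q,g(times(6,e)))).
Decompose g/1: times(3,Q) = times(3,h(times(6,e),times(6,e))).
Decompose times/2: 3 = 3,  Q = h(times(6,e),times(6,e)).
Delete trivial equation 3 = 3.
Bind Q := h(times(6,e),times(6,e)). Substituting into the earlier bindings gives S := times(false,h(h(times(6,e),times(6,e)),g(times(6,e)))), Y := h(h(times(6,e),times(6,e)),g(times(6,e))).
MGU = { L = times(6,e), S = times(false,h(h(times(6,e),times(6,e)),g(times(6,e)))), Y = h(h(times(6,e),times(6,e)),g(times(6,e))), Q = h(times(6,e),times(6,e)) }, so Y = h(h(times(6,e),times(6,e)),g(times(6,e))).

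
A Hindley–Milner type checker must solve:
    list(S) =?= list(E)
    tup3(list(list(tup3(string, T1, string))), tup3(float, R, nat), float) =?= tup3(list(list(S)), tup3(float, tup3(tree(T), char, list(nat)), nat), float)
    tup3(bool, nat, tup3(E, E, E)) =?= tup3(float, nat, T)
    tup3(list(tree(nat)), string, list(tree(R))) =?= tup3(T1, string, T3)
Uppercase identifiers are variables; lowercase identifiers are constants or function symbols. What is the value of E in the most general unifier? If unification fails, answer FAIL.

FAIL

Decompose list/1: S =?= E.
Bind S := E; substituting into the one remaining equation that mentions S gives: tup3(list(list(tup3(string, T1, string))), tup3(float, R, nat), float) =?= tup3(list(list(E)), tup3(float, tup3(tree(T), char, list(nat)), nat), float).
Decompose tup3/3: list(list(tup3(string, T1, string))) =?= list(list(E)),  tup3(float, R, nat) =?= tup3(float, tup3(tree(T), char, list(nat)), nat),  float =?= float.
Decompose list/1: list(tup3(string, T1, string)) =?= list(E).
Decompose list/1: tup3(string, T1, string) =?= E.
Bind E := tup3(string, T1, string); substituting into the one remaining equation that mentions E gives: tup3(bool, nat, tup3(tup3(string, T1, string), tup3(string, T1, string), tup3(string, T1, string))) =?= tup3(float, nat, T). Substituting into the earlier binding gives S := tup3(string, T1, string).
Decompose tup3/3: float =?= float,  R =?= tup3(tree(T), char, list(nat)),  nat =?= nat.
Delete trivial equation float =?= float.
Bind R := tup3(tree(T), char, list(nat)); substituting into the one remaining equation that mentions R gives: tup3(list(tree(nat)), string, list(tree(tup3(tree(T), char, list(nat))))) =?= tup3(T1, string, T3).
Delete trivial equation nat =?= nat.
Delete trivial equation float =?= float.
Decompose tup3/3: bool =?= float,  nat =?= nat,  tup3(tup3(string, T1, string), tup3(string, T1, string), tup3(string, T1, string)) =?= T.
Clash: constants bool and float differ; no unifier exists.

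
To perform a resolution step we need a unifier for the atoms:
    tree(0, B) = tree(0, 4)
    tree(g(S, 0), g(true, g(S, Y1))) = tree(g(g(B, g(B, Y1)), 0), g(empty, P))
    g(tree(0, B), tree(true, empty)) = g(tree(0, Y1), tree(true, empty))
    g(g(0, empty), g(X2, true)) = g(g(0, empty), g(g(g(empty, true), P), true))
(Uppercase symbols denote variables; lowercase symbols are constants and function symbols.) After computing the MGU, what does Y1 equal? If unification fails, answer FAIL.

FAIL

Decompose tree/2: 0 = 0,  B = 4.
Delete trivial equation 0 = 0.
Bind B := 4; substituting into the 2 remaining equations that mention B gives: tree(g(S, 0), g(true, g(S, Y1))) = tree(g(g(4, g(4, Y1)), 0), g(empty, P)),  g(tree(0, 4), tree(true, empty)) = g(tree(0, Y1), tree(true, empty)).
Decompose tree/2: g(S, 0) = g(g(4, g(4, Y1)), 0),  g(true, g(S, Y1)) = g(empty, P).
Decompose g/2: S = g(4, g(4, Y1)),  0 = 0.
Bind S := g(4, g(4, Y1)); substituting into the one remaining equation that mentions S gives: g(true, g(g(4, g(4, Y1)), Y1)) = g(empty, P).
Delete trivial equation 0 = 0.
Decompose g/2: true = empty,  g(g(4, g(4, Y1)), Y1) = P.
Clash: constants true and empty differ; no unifier exists.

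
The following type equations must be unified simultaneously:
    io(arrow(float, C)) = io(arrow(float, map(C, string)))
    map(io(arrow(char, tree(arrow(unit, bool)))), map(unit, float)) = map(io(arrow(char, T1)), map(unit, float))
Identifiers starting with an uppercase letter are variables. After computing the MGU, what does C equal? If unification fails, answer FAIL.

Decompose io/1: arrow(float, C) = arrow(float, map(C, string)).
Decompose arrow/2: float = float,  C = map(C, string).
Delete trivial equation float = float.
Occurs check fails: C occurs in map(C, string); the equation C = map(C, string) has no finite solution.

FAIL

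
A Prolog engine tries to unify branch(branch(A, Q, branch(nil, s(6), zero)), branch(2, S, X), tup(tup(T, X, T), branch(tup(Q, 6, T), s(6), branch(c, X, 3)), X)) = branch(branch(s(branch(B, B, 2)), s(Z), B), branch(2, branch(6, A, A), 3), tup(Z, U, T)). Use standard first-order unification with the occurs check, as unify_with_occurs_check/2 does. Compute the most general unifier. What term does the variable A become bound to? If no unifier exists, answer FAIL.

s(branch(branch(nil, s(6), zero), branch(nil, s(6), zero), 2))

Decompose branch/3: branch(A, Q, branch(nil, s(6), zero)) = branch(s(branch(B, B, 2)), s(Z), B),  branch(2, S, X) = branch(2, branch(6, A, A), 3),  tup(tup(T, X, T), branch(tup(Q, 6, T), s(6), branch(c, X, 3)), X) = tup(Z, U, T).
Decompose branch/3: A = s(branch(B, B, 2)),  Q = s(Z),  branch(nil, s(6), zero) = B.
Bind A := s(branch(B, B, 2)); substituting into the one remaining equation that mentions A gives: branch(2, S, X) = branch(2, branch(6, s(branch(B, B, 2)), s(branch(B, B, 2))), 3).
Bind Q := s(Z); substituting into the one remaining equation that mentions Q gives: tup(tup(T, X, T), branch(tup(s(Z), 6, T), s(6), branch(c, X, 3)), X) = tup(Z, U, T).
Bind B := branch(nil, s(6), zero); substituting into the one remaining equation that mentions B gives: branch(2, S, X) = branch(2, branch(6, s(branch(branch(nil, s(6), zero), branch(nil, s(6), zero), 2)), s(branch(branch(nil, s(6), zero), branch(nil, s(6), zero), 2))), 3). Substituting into the earlier binding gives A := s(branch(branch(nil, s(6), zero), branch(nil, s(6), zero), 2)).
Decompose branch/3: 2 = 2,  S = branch(6, s(branch(branch(nil, s(6), zero), branch(nil, s(6), zero), 2)), s(branch(branch(nil, s(6), zero), branch(nil, s(6), zero), 2))),  X = 3.
Delete trivial equation 2 = 2.
Bind S := branch(6, s(branch(branch(nil, s(6), zero), branch(nil, s(6), zero), 2)), s(branch(branch(nil, s(6), zero), branch(nil, s(6), zero), 2))); no other remaining equation mentions S.
Bind X := 3; substituting into the remaining equation gives: tup(tup(T, 3, T), branch(tup(s(Z), 6, T), s(6), branch(c, 3, 3)), 3) = tup(Z, U, T).
Decompose tup/3: tup(T, 3, T) = Z,  branch(tup(s(Z), 6, T), s(6), branch(c, 3, 3)) = U,  3 = T.
Bind Z := tup(T, 3, T); substituting into the one remaining equation that mentions Z gives: branch(tup(s(tup(T, 3, T)), 6, T), s(6), branch(c, 3, 3)) = U. Substituting into the earlier binding gives Q := s(tup(T, 3, T)).
Bind U := branch(tup(s(tup(T, 3, T)), 6, T), s(6), branch(c, 3, 3)); no other remaining equation mentions U.
Bind T := 3. Substituting into the earlier bindings gives Q := s(tup(3, 3, 3)), Z := tup(3, 3, 3), U := branch(tup(s(tup(3, 3, 3)), 6, 3), s(6), branch(c, 3, 3)).
MGU = { A = s(branch(branch(nil, s(6), zero), branch(nil, s(6), zero), 2)), Q = s(tup(3, 3, 3)), B = branch(nil, s(6), zero), S = branch(6, s(branch(branch(nil, s(6), zero), branch(nil, s(6), zero), 2)), s(branch(branch(nil, s(6), zero), branch(nil, s(6), zero), 2))), X = 3, Z = tup(3, 3, 3), U = branch(tup(s(tup(3, 3, 3)), 6, 3), s(6), branch(c, 3, 3)), T = 3 }, so A = s(branch(branch(nil, s(6), zero), branch(nil, s(6), zero), 2)).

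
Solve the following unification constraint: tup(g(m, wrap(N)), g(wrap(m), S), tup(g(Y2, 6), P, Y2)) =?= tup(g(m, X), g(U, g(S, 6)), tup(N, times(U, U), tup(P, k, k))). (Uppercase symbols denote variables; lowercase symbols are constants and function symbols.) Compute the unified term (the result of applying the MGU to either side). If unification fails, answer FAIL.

FAIL

Decompose tup/3: g(m, wrap(N)) =?= g(m, X),  g(wrap(m), S) =?= g(U, g(S, 6)),  tup(g(Y2, 6), P, Y2) =?= tup(N, times(U, U), tup(P, k, k)).
Decompose g/2: m =?= m,  wrap(N) =?= X.
Delete trivial equation m =?= m.
Bind X := wrap(N); no other remaining equation mentions X.
Decompose g/2: wrap(m) =?= U,  S =?= g(S, 6).
Bind U := wrap(m); substituting into the one remaining equation that mentions U gives: tup(g(Y2, 6), P, Y2) =?= tup(N, times(wrap(m), wrap(m)), tup(P, k, k)).
Occurs check fails: S occurs in g(S, 6); the equation S =?= g(S, 6) has no finite solution.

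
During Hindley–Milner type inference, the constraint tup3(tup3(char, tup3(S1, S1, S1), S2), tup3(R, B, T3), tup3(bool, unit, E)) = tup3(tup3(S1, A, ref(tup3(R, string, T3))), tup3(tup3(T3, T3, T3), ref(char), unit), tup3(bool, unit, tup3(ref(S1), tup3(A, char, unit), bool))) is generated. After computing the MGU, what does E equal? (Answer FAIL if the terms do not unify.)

Decompose tup3/3: tup3(char, tup3(S1, S1, S1), S2) = tup3(S1, A, ref(tup3(R, string, T3))),  tup3(R, B, T3) = tup3(tup3(T3, T3, T3), ref(char), unit),  tup3(bool, unit, E) = tup3(bool, unit, tup3(ref(S1), tup3(A, char, unit), bool)).
Decompose tup3/3: char = S1,  tup3(S1, S1, S1) = A,  S2 = ref(tup3(R, string, T3)).
Bind S1 := char; substituting into the 2 remaining equations that mention S1 gives: tup3(char, char, char) = A,  tup3(bool, unit, E) = tup3(bool, unit, tup3(ref(char), tup3(A, char, unit), bool)).
Bind A := tup3(char, char, char); substituting into the one remaining equation that mentions A gives: tup3(bool, unit, E) = tup3(bool, unit, tup3(ref(char), tup3(tup3(char, char, char), char, unit), bool)).
Bind S2 := ref(tup3(R, string, T3)); no other remaining equation mentions S2.
Decompose tup3/3: R = tup3(T3, T3, T3),  B = ref(char),  T3 = unit.
Bind R := tup3(T3, T3, T3); no other remaining equation mentions R. Substituting into the earlier binding gives S2 := ref(tup3(tup3(T3, T3, T3), string, T3)).
Bind B := ref(char); no other remaining equation mentions B.
Bind T3 := unit; no other remaining equation mentions T3. Substituting into the earlier bindings gives S2 := ref(tup3(tup3(unit, unit, unit), string, unit)), R := tup3(unit, unit, unit).
Decompose tup3/3: bool = bool,  unit = unit,  E = tup3(ref(char), tup3(tup3(char, char, char), char, unit), bool).
Delete trivial equation bool = bool.
Delete trivial equation unit = unit.
Bind E := tup3(ref(char), tup3(tup3(char, char, char), char, unit), bool).
MGU = { S1 -> char, A -> tup3(char, char, char), S2 -> ref(tup3(tup3(unit, unit, unit), string, unit)), R -> tup3(unit, unit, unit), B -> ref(char), T3 -> unit, E -> tup3(ref(char), tup3(tup3(char, char, char), char, unit), bool) }, so E -> tup3(ref(char), tup3(tup3(char, char, char), char, unit), bool).

tup3(ref(char), tup3(tup3(char, char, char), char, unit), bool)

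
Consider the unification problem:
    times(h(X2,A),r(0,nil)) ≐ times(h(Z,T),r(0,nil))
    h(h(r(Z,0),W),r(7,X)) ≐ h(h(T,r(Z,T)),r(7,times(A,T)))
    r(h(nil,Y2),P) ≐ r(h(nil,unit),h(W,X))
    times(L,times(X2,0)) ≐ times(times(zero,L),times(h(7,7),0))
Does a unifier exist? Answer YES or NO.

NO

Decompose times/2: h(X2,A) ≐ h(Z,T),  r(0,nil) ≐ r(0,nil).
Decompose h/2: X2 ≐ Z,  A ≐ T.
Bind X2 := Z; substituting into the one remaining equation that mentions X2 gives: times(L,times(Z,0)) ≐ times(times(zero,L),times(h(7,7),0)).
Bind A := T; substituting into the one remaining equation that mentions A gives: h(h(r(Z,0),W),r(7,X)) ≐ h(h(T,r(Z,T)),r(7,times(T,T))).
Delete trivial equation r(0,nil) ≐ r(0,nil).
Decompose h/2: h(r(Z,0),W) ≐ h(T,r(Z,T)),  r(7,X) ≐ r(7,times(T,T)).
Decompose h/2: r(Z,0) ≐ T,  W ≐ r(Z,T).
Bind T := r(Z,0); substituting into the 2 remaining equations that mention T gives: W ≐ r(Z,r(Z,0)),  r(7,X) ≐ r(7,times(r(Z,0),r(Z,0))). Substituting into the earlier binding gives A := r(Z,0).
Bind W := r(Z,r(Z,0)); substituting into the one remaining equation that mentions W gives: r(h(nil,Y2),P) ≐ r(h(nil,unit),h(r(Z,r(Z,0)),X)).
Decompose r/2: 7 ≐ 7,  X ≐ times(r(Z,0),r(Z,0)).
Delete trivial equation 7 ≐ 7.
Bind X := times(r(Z,0),r(Z,0)); substituting into the one remaining equation that mentions X gives: r(h(nil,Y2),P) ≐ r(h(nil,unit),h(r(Z,r(Z,0)),times(r(Z,0),r(Z,0)))).
Decompose r/2: h(nil,Y2) ≐ h(nil,unit),  P ≐ h(r(Z,r(Z,0)),times(r(Z,0),r(Z,0))).
Decompose h/2: nil ≐ nil,  Y2 ≐ unit.
Delete trivial equation nil ≐ nil.
Bind Y2 := unit; no other remaining equation mentions Y2.
Bind P := h(r(Z,r(Z,0)),times(r(Z,0),r(Z,0))); no other remaining equation mentions P.
Decompose times/2: L ≐ times(zero,L),  times(Z,0) ≐ times(h(7,7),0).
Occurs check fails: L occurs in times(zero,L); the equation L ≐ times(zero,L) has no finite solution.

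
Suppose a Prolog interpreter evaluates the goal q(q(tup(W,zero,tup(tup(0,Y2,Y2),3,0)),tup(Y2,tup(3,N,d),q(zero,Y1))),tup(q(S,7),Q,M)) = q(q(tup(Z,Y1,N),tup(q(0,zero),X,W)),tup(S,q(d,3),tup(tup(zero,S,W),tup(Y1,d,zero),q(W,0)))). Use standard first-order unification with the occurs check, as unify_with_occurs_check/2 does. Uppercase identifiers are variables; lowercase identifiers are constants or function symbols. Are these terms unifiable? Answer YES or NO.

NO

Decompose q/2: q(tup(W,zero,tup(tup(0,Y2,Y2),3,0)),tup(Y2,tup(3,N,d),q(zero,Y1))) = q(tup(Z,Y1,N),tup(q(0,zero),X,W)),  tup(q(S,7),Q,M) = tup(S,q(d,3),tup(tup(zero,S,W),tup(Y1,d,zero),q(W,0))).
Decompose q/2: tup(W,zero,tup(tup(0,Y2,Y2),3,0)) = tup(Z,Y1,N),  tup(Y2,tup(3,N,d),q(zero,Y1)) = tup(q(0,zero),X,W).
Decompose tup/3: W = Z,  zero = Y1,  tup(tup(0,Y2,Y2),3,0) = N.
Bind W := Z; substituting into the 2 remaining equations that mention W gives: tup(Y2,tup(3,N,d),q(zero,Y1)) = tup(q(0,zero),X,Z),  tup(q(S,7),Q,M) = tup(S,q(d,3),tup(tup(zero,S,Z),tup(Y1,d,zero),q(Z,0))).
Bind Y1 := zero; substituting into the 2 remaining equations that mention Y1 gives: tup(Y2,tup(3,N,d),q(zero,zero)) = tup(q(0,zero),X,Z),  tup(q(S,7),Q,M) = tup(S,q(d,3),tup(tup(zero,S,Z),tup(zero,d,zero),q(Z,0))).
Bind N := tup(tup(0,Y2,Y2),3,0); substituting into the one remaining equation that mentions N gives: tup(Y2,tup(3,tup(tup(0,Y2,Y2),3,0),d),q(zero,zero)) = tup(q(0,zero),X,Z).
Decompose tup/3: Y2 = q(0,zero),  tup(3,tup(tup(0,Y2,Y2),3,0),d) = X,  q(zero,zero) = Z.
Bind Y2 := q(0,zero); substituting into the one remaining equation that mentions Y2 gives: tup(3,tup(tup(0,q(0,zero),q(0,zero)),3,0),d) = X. Substituting into the earlier binding gives N := tup(tup(0,q(0,zero),q(0,zero)),3,0).
Bind X := tup(3,tup(tup(0,q(0,zero),q(0,zero)),3,0),d); no other remaining equation mentions X.
Bind Z := q(zero,zero); substituting into the remaining equation gives: tup(q(S,7),Q,M) = tup(S,q(d,3),tup(tup(zero,S,q(zero,zero)),tup(zero,d,zero),q(q(zero,zero),0))). Substituting into the earlier binding gives W := q(zero,zero).
Decompose tup/3: q(S,7) = S,  Q = q(d,3),  M = tup(tup(zero,S,q(zero,zero)),tup(zero,d,zero),q(q(zero,zero),0)).
Occurs check fails: S occurs in q(S,7); the equation S = q(S,7) has no finite solution.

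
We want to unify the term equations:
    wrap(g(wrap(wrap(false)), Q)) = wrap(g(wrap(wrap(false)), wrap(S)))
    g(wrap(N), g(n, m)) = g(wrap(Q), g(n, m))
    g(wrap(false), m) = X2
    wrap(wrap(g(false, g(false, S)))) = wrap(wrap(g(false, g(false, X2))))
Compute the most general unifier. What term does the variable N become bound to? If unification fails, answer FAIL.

Decompose wrap/1: g(wrap(wrap(false)), Q) = g(wrap(wrap(false)), wrap(S)).
Decompose g/2: wrap(wrap(false)) = wrap(wrap(false)),  Q = wrap(S).
Delete trivial equation wrap(wrap(false)) = wrap(wrap(false)).
Bind Q := wrap(S); substituting into the one remaining equation that mentions Q gives: g(wrap(N), g(n, m)) = g(wrap(wrap(S)), g(n, m)).
Decompose g/2: wrap(N) = wrap(wrap(S)),  g(n, m) = g(n, m).
Decompose wrap/1: N = wrap(S).
Bind N := wrap(S); no other remaining equation mentions N.
Delete trivial equation g(n, m) = g(n, m).
Bind X2 := g(wrap(false), m); substituting into the remaining equation gives: wrap(wrap(g(false, g(false, S)))) = wrap(wrap(g(false, g(false, g(wrap(false), m))))).
Decompose wrap/1: wrap(g(false, g(false, S))) = wrap(g(false, g(false, g(wrap(false), m)))).
Decompose wrap/1: g(false, g(false, S)) = g(false, g(false, g(wrap(false), m))).
Decompose g/2: false = false,  g(false, S) = g(false, g(wrap(false), m)).
Delete trivial equation false = false.
Decompose g/2: false = false,  S = g(wrap(false), m).
Delete trivial equation false = false.
Bind S := g(wrap(false), m). Substituting into the earlier bindings gives Q := wrap(g(wrap(false), m)), N := wrap(g(wrap(false), m)).
MGU = { Q ↦ wrap(g(wrap(false), m)), N ↦ wrap(g(wrap(false), m)), X2 ↦ g(wrap(false), m), S ↦ g(wrap(false), m) }, so N ↦ wrap(g(wrap(false), m)).

wrap(g(wrap(false), m))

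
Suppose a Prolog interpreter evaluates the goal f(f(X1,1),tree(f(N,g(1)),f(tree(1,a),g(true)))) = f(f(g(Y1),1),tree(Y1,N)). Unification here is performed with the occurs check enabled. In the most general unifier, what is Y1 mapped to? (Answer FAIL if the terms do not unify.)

f(f(tree(1,a),g(true)),g(1))

Decompose f/2: f(X1,1) = f(g(Y1),1),  tree(f(N,g(1)),f(tree(1,a),g(true))) = tree(Y1,N).
Decompose f/2: X1 = g(Y1),  1 = 1.
Bind X1 := g(Y1); no other remaining equation mentions X1.
Delete trivial equation 1 = 1.
Decompose tree/2: f(N,g(1)) = Y1,  f(tree(1,a),g(true)) = N.
Bind Y1 := f(N,g(1)); no other remaining equation mentions Y1. Substituting into the earlier binding gives X1 := g(f(N,g(1))).
Bind N := f(tree(1,a),g(true)). Substituting into the earlier bindings gives X1 := g(f(f(tree(1,a),g(true)),g(1))), Y1 := f(f(tree(1,a),g(true)),g(1)).
MGU = { X1 -> g(f(f(tree(1,a),g(true)),g(1))), Y1 -> f(f(tree(1,a),g(true)),g(1)), N -> f(tree(1,a),g(true)) }, so Y1 -> f(f(tree(1,a),g(true)),g(1)).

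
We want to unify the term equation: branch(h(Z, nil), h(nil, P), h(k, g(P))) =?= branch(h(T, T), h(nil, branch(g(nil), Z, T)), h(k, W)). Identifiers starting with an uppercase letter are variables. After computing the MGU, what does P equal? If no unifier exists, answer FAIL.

Decompose branch/3: h(Z, nil) =?= h(T, T),  h(nil, P) =?= h(nil, branch(g(nil), Z, T)),  h(k, g(P)) =?= h(k, W).
Decompose h/2: Z =?= T,  nil =?= T.
Bind Z := T; substituting into the one remaining equation that mentions Z gives: h(nil, P) =?= h(nil, branch(g(nil), T, T)).
Bind T := nil; substituting into the one remaining equation that mentions T gives: h(nil, P) =?= h(nil, branch(g(nil), nil, nil)). Substituting into the earlier binding gives Z := nil.
Decompose h/2: nil =?= nil,  P =?= branch(g(nil), nil, nil).
Delete trivial equation nil =?= nil.
Bind P := branch(g(nil), nil, nil); substituting into the remaining equation gives: h(k, g(branch(g(nil), nil, nil))) =?= h(k, W).
Decompose h/2: k =?= k,  g(branch(g(nil), nil, nil)) =?= W.
Delete trivial equation k =?= k.
Bind W := g(branch(g(nil), nil, nil)).
MGU = { Z ↦ nil, T ↦ nil, P ↦ branch(g(nil), nil, nil), W ↦ g(branch(g(nil), nil, nil)) }, so P ↦ branch(g(nil), nil, nil).

branch(g(nil), nil, nil)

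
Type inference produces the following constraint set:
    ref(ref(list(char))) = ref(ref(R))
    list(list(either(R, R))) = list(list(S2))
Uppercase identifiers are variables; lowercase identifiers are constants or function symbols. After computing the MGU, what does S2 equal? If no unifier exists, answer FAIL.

Decompose ref/1: ref(list(char)) = ref(R).
Decompose ref/1: list(char) = R.
Bind R := list(char); substituting into the remaining equation gives: list(list(either(list(char), list(char)))) = list(list(S2)).
Decompose list/1: list(either(list(char), list(char))) = list(S2).
Decompose list/1: either(list(char), list(char)) = S2.
Bind S2 := either(list(char), list(char)).
MGU = { R ↦ list(char), S2 ↦ either(list(char), list(char)) }, so S2 ↦ either(list(char), list(char)).

either(list(char), list(char))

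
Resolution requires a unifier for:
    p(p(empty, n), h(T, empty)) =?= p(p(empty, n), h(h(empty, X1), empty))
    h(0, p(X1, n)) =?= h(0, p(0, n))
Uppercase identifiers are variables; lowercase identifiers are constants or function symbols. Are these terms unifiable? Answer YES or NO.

YES

Decompose p/2: p(empty, n) =?= p(empty, n),  h(T, empty) =?= h(h(empty, X1), empty).
Delete trivial equation p(empty, n) =?= p(empty, n).
Decompose h/2: T =?= h(empty, X1),  empty =?= empty.
Bind T := h(empty, X1); no other remaining equation mentions T.
Delete trivial equation empty =?= empty.
Decompose h/2: 0 =?= 0,  p(X1, n) =?= p(0, n).
Delete trivial equation 0 =?= 0.
Decompose p/2: X1 =?= 0,  n =?= n.
Bind X1 := 0; no other remaining equation mentions X1. Substituting into the earlier binding gives T := h(empty, 0).
Delete trivial equation n =?= n.
No equations remain and no clash or occurs-check failure arose, so a unifier exists.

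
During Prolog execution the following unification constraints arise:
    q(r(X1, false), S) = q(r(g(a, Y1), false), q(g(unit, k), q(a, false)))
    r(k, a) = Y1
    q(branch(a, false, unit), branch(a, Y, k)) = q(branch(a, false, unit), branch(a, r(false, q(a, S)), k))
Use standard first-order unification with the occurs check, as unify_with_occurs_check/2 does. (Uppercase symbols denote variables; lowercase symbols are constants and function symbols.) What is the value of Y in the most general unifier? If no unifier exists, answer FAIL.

r(false, q(a, q(g(unit, k), q(a, false))))

Decompose q/2: r(X1, false) = r(g(a, Y1), false),  S = q(g(unit, k), q(a, false)).
Decompose r/2: X1 = g(a, Y1),  false = false.
Bind X1 := g(a, Y1); no other remaining equation mentions X1.
Delete trivial equation false = false.
Bind S := q(g(unit, k), q(a, false)); substituting into the one remaining equation that mentions S gives: q(branch(a, false, unit), branch(a, Y, k)) = q(branch(a, false, unit), branch(a, r(false, q(a, q(g(unit, k), q(a, false)))), k)).
Bind Y1 := r(k, a); no other remaining equation mentions Y1. Substituting into the earlier binding gives X1 := g(a, r(k, a)).
Decompose q/2: branch(a, false, unit) = branch(a, false, unit),  branch(a, Y, k) = branch(a, r(false, q(a, q(g(unit, k), q(a, false)))), k).
Delete trivial equation branch(a, false, unit) = branch(a, false, unit).
Decompose branch/3: a = a,  Y = r(false, q(a, q(g(unit, k), q(a, false)))),  k = k.
Delete trivial equation a = a.
Bind Y := r(false, q(a, q(g(unit, k), q(a, false)))); no other remaining equation mentions Y.
Delete trivial equation k = k.
MGU = { X1 ↦ g(a, r(k, a)), S ↦ q(g(unit, k), q(a, false)), Y1 ↦ r(k, a), Y ↦ r(false, q(a, q(g(unit, k), q(a, false)))) }, so Y ↦ r(false, q(a, q(g(unit, k), q(a, false)))).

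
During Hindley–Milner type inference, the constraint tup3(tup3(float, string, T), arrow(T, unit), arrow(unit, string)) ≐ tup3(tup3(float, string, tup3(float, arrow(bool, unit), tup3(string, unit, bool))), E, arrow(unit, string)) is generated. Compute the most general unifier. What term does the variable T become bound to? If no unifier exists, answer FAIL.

tup3(float, arrow(bool, unit), tup3(string, unit, bool))

Decompose tup3/3: tup3(float, string, T) ≐ tup3(float, string, tup3(float, arrow(bool, unit), tup3(string, unit, bool))),  arrow(T, unit) ≐ E,  arrow(unit, string) ≐ arrow(unit, string).
Decompose tup3/3: float ≐ float,  string ≐ string,  T ≐ tup3(float, arrow(bool, unit), tup3(string, unit, bool)).
Delete trivial equation float ≐ float.
Delete trivial equation string ≐ string.
Bind T := tup3(float, arrow(bool, unit), tup3(string, unit, bool)); substituting into the one remaining equation that mentions T gives: arrow(tup3(float, arrow(bool, unit), tup3(string, unit, bool)), unit) ≐ E.
Bind E := arrow(tup3(float, arrow(bool, unit), tup3(string, unit, bool)), unit); no other remaining equation mentions E.
Delete trivial equation arrow(unit, string) ≐ arrow(unit, string).
MGU = { T := tup3(float, arrow(bool, unit), tup3(string, unit, bool)), E := arrow(tup3(float, arrow(bool, unit), tup3(string, unit, bool)), unit) }, so T := tup3(float, arrow(bool, unit), tup3(string, unit, bool)).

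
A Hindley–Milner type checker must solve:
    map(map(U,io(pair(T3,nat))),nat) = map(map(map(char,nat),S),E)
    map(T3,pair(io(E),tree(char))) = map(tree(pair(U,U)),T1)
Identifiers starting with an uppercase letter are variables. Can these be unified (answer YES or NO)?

YES

Decompose map/2: map(U,io(pair(T3,nat))) = map(map(char,nat),S),  nat = E.
Decompose map/2: U = map(char,nat),  io(pair(T3,nat)) = S.
Bind U := map(char,nat); substituting into the one remaining equation that mentions U gives: map(T3,pair(io(E),tree(char))) = map(tree(pair(map(char,nat),map(char,nat))),T1).
Bind S := io(pair(T3,nat)); no other remaining equation mentions S.
Bind E := nat; substituting into the remaining equation gives: map(T3,pair(io(nat),tree(char))) = map(tree(pair(map(char,nat),map(char,nat))),T1).
Decompose map/2: T3 = tree(pair(map(char,nat),map(char,nat))),  pair(io(nat),tree(char)) = T1.
Bind T3 := tree(pair(map(char,nat),map(char,nat))); no other remaining equation mentions T3. Substituting into the earlier binding gives S := io(pair(tree(pair(map(char,nat),map(char,nat))),nat)).
Bind T1 := pair(io(nat),tree(char)).
No equations remain and no clash or occurs-check failure arose, so a unifier exists.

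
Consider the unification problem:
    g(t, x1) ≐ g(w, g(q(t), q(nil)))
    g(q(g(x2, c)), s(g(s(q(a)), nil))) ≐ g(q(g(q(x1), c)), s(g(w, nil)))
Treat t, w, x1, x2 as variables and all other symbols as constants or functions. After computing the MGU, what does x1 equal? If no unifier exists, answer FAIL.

g(q(s(q(a))), q(nil))

Decompose g/2: t ≐ w,  x1 ≐ g(q(t), q(nil)).
Bind t := w; substituting into the one remaining equation that mentions t gives: x1 ≐ g(q(w), q(nil)).
Bind x1 := g(q(w), q(nil)); substituting into the remaining equation gives: g(q(g(x2, c)), s(g(s(q(a)), nil))) ≐ g(q(g(q(g(q(w), q(nil))), c)), s(g(w, nil))).
Decompose g/2: q(g(x2, c)) ≐ q(g(q(g(q(w), q(nil))), c)),  s(g(s(q(a)), nil)) ≐ s(g(w, nil)).
Decompose q/1: g(x2, c) ≐ g(q(g(q(w), q(nil))), c).
Decompose g/2: x2 ≐ q(g(q(w), q(nil))),  c ≐ c.
Bind x2 := q(g(q(w), q(nil))); no other remaining equation mentions x2.
Delete trivial equation c ≐ c.
Decompose s/1: g(s(q(a)), nil) ≐ g(w, nil).
Decompose g/2: s(q(a)) ≐ w,  nil ≐ nil.
Bind w := s(q(a)); no other remaining equation mentions w. Substituting into the earlier bindings gives t := s(q(a)), x1 := g(q(s(q(a))), q(nil)), x2 := q(g(q(s(q(a))), q(nil))).
Delete trivial equation nil ≐ nil.
MGU = { t -> s(q(a)), x1 -> g(q(s(q(a))), q(nil)), x2 -> q(g(q(s(q(a))), q(nil))), w -> s(q(a)) }, so x1 -> g(q(s(q(a))), q(nil)).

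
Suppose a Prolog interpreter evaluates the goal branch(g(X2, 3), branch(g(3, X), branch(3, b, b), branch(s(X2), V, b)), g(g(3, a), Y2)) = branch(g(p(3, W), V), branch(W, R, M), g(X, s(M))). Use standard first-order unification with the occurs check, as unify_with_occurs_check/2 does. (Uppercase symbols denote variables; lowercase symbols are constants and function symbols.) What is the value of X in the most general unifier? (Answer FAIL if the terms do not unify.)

Decompose branch/3: g(X2, 3) = g(p(3, W), V),  branch(g(3, X), branch(3, b, b), branch(s(X2), V, b)) = branch(W, R, M),  g(g(3, a), Y2) = g(X, s(M)).
Decompose g/2: X2 = p(3, W),  3 = V.
Bind X2 := p(3, W); substituting into the one remaining equation that mentions X2 gives: branch(g(3, X), branch(3, b, b), branch(s(p(3, W)), V, b)) = branch(W, R, M).
Bind V := 3; substituting into the one remaining equation that mentions V gives: branch(g(3, X), branch(3, b, b), branch(s(p(3, W)), 3, b)) = branch(W, R, M).
Decompose branch/3: g(3, X) = W,  branch(3, b, b) = R,  branch(s(p(3, W)), 3, b) = M.
Bind W := g(3, X); substituting into the one remaining equation that mentions W gives: branch(s(p(3, g(3, X))), 3, b) = M. Substituting into the earlier binding gives X2 := p(3, g(3, X)).
Bind R := branch(3, b, b); no other remaining equation mentions R.
Bind M := branch(s(p(3, g(3, X))), 3, b); substituting into the remaining equation gives: g(g(3, a), Y2) = g(X, s(branch(s(p(3, g(3, X))), 3, b))).
Decompose g/2: g(3, a) = X,  Y2 = s(branch(s(p(3, g(3, X))), 3, b)).
Bind X := g(3, a); substituting into the remaining equation gives: Y2 = s(branch(s(p(3, g(3, g(3, a)))), 3, b)). Substituting into the earlier bindings gives X2 := p(3, g(3, g(3, a))), W := g(3, g(3, a)), M := branch(s(p(3, g(3, g(3, a)))), 3, b).
Bind Y2 := s(branch(s(p(3, g(3, g(3, a)))), 3, b)).
MGU = { X2 = p(3, g(3, g(3, a))), V = 3, W = g(3, g(3, a)), R = branch(3, b, b), M = branch(s(p(3, g(3, g(3, a)))), 3, b), X = g(3, a), Y2 = s(branch(s(p(3, g(3, g(3, a)))), 3, b)) }, so X = g(3, a).

g(3, a)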